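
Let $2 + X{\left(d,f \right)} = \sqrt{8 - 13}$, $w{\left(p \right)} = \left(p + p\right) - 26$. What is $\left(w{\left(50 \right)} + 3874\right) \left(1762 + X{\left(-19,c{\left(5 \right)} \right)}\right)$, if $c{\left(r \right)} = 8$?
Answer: $6948480 + 3948 i \sqrt{5} \approx 6.9485 \cdot 10^{6} + 8828.0 i$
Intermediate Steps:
$w{\left(p \right)} = -26 + 2 p$ ($w{\left(p \right)} = 2 p - 26 = -26 + 2 p$)
$X{\left(d,f \right)} = -2 + i \sqrt{5}$ ($X{\left(d,f \right)} = -2 + \sqrt{8 - 13} = -2 + \sqrt{-5} = -2 + i \sqrt{5}$)
$\left(w{\left(50 \right)} + 3874\right) \left(1762 + X{\left(-19,c{\left(5 \right)} \right)}\right) = \left(\left(-26 + 2 \cdot 50\right) + 3874\right) \left(1762 - \left(2 - i \sqrt{5}\right)\right) = \left(\left(-26 + 100\right) + 3874\right) \left(1760 + i \sqrt{5}\right) = \left(74 + 3874\right) \left(1760 + i \sqrt{5}\right) = 3948 \left(1760 + i \sqrt{5}\right) = 6948480 + 3948 i \sqrt{5}$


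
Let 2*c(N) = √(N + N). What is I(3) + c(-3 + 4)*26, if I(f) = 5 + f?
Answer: 8 + 13*√2 ≈ 26.385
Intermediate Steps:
c(N) = √2*√N/2 (c(N) = √(N + N)/2 = √(2*N)/2 = (√2*√N)/2 = √2*√N/2)
I(3) + c(-3 + 4)*26 = (5 + 3) + (√2*√(-3 + 4)/2)*26 = 8 + (√2*√1/2)*26 = 8 + ((½)*√2*1)*26 = 8 + (√2/2)*26 = 8 + 13*√2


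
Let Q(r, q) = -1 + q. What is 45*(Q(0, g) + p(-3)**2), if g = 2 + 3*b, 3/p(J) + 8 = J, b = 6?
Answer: 103860/121 ≈ 858.35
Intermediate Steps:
p(J) = 3/(-8 + J)
g = 20 (g = 2 + 3*6 = 2 + 18 = 20)
45*(Q(0, g) + p(-3)**2) = 45*((-1 + 20) + (3/(-8 - 3))**2) = 45*(19 + (3/(-11))**2) = 45*(19 + (3*(-1/11))**2) = 45*(19 + (-3/11)**2) = 45*(19 + 9/121) = 45*(2308/121) = 103860/121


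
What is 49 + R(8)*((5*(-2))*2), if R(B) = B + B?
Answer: -271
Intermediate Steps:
R(B) = 2*B
49 + R(8)*((5*(-2))*2) = 49 + (2*8)*((5*(-2))*2) = 49 + 16*(-10*2) = 49 + 16*(-20) = 49 - 320 = -271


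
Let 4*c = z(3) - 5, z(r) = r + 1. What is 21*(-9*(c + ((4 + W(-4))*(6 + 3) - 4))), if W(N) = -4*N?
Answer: -132867/4 ≈ -33217.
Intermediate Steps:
z(r) = 1 + r
c = -¼ (c = ((1 + 3) - 5)/4 = (4 - 5)/4 = (¼)*(-1) = -¼ ≈ -0.25000)
21*(-9*(c + ((4 + W(-4))*(6 + 3) - 4))) = 21*(-9*(-¼ + ((4 - 4*(-4))*(6 + 3) - 4))) = 21*(-9*(-¼ + ((4 + 16)*9 - 4))) = 21*(-9*(-¼ + (20*9 - 4))) = 21*(-9*(-¼ + (180 - 4))) = 21*(-9*(-¼ + 176)) = 21*(-9*703/4) = 21*(-6327/4) = -132867/4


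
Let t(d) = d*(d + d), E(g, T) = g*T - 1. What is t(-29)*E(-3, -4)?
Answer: 18502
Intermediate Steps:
E(g, T) = -1 + T*g (E(g, T) = T*g - 1 = -1 + T*g)
t(d) = 2*d² (t(d) = d*(2*d) = 2*d²)
t(-29)*E(-3, -4) = (2*(-29)²)*(-1 - 4*(-3)) = (2*841)*(-1 + 12) = 1682*11 = 18502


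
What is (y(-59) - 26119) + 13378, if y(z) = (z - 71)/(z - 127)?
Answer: -1184848/93 ≈ -12740.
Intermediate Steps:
y(z) = (-71 + z)/(-127 + z)
(y(-59) - 26119) + 13378 = ((-71 - 59)/(-127 - 59) - 26119) + 13378 = (-130/(-186) - 26119) + 13378 = (-1/186*(-130) - 26119) + 13378 = (65/93 - 26119) + 13378 = -2429002/93 + 13378 = -1184848/93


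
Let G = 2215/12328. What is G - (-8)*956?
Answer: 94286759/12328 ≈ 7648.2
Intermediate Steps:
G = 2215/12328 (G = 2215*(1/12328) = 2215/12328 ≈ 0.17967)
G - (-8)*956 = 2215/12328 - (-8)*956 = 2215/12328 - 1*(-7648) = 2215/12328 + 7648 = 94286759/12328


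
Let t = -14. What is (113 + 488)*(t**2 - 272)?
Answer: -45676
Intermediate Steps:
(113 + 488)*(t**2 - 272) = (113 + 488)*((-14)**2 - 272) = 601*(196 - 272) = 601*(-76) = -45676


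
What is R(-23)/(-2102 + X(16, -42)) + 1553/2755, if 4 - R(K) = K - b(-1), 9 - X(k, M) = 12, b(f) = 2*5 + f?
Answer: 633977/1159855 ≈ 0.54660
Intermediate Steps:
b(f) = 10 + f
X(k, M) = -3 (X(k, M) = 9 - 1*12 = 9 - 12 = -3)
R(K) = 13 - K (R(K) = 4 - (K - (10 - 1)) = 4 - (K - 1*9) = 4 - (K - 9) = 4 - (-9 + K) = 4 + (9 - K) = 13 - K)
R(-23)/(-2102 + X(16, -42)) + 1553/2755 = (13 - 1*(-23))/(-2102 - 3) + 1553/2755 = (13 + 23)/(-2105) + 1553*(1/2755) = 36*(-1/2105) + 1553/2755 = -36/2105 + 1553/2755 = 633977/1159855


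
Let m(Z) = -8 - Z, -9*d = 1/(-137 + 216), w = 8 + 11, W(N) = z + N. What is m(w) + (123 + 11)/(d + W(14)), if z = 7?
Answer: -153918/7465 ≈ -20.619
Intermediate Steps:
W(N) = 7 + N
w = 19
d = -1/711 (d = -1/(9*(-137 + 216)) = -⅑/79 = -⅑*1/79 = -1/711 ≈ -0.0014065)
m(w) + (123 + 11)/(d + W(14)) = (-8 - 1*19) + (123 + 11)/(-1/711 + (7 + 14)) = (-8 - 19) + 134/(-1/711 + 21) = -27 + 134/(14930/711) = -27 + 134*(711/14930) = -27 + 47637/7465 = -153918/7465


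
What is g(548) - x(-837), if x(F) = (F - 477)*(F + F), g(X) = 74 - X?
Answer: -2200110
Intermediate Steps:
x(F) = 2*F*(-477 + F) (x(F) = (-477 + F)*(2*F) = 2*F*(-477 + F))
g(548) - x(-837) = (74 - 1*548) - 2*(-837)*(-477 - 837) = (74 - 548) - 2*(-837)*(-1314) = -474 - 1*2199636 = -474 - 2199636 = -2200110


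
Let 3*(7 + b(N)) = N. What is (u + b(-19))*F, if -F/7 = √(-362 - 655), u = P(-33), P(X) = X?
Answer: 973*I*√113 ≈ 10343.0*I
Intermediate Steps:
b(N) = -7 + N/3
u = -33
F = -21*I*√113 (F = -7*√(-362 - 655) = -21*I*√113 ≈ -223.23*I)
(u + b(-19))*F = (-33 + (-7 + (⅓)*(-19)))*(-21*I*√113) = (-33 + (-7 - 19/3))*(-21*I*√113) = (-33 - 40/3)*(-21*I*√113) = -(-973)*I*√113 = 973*I*√113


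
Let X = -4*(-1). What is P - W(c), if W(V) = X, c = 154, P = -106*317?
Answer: -33606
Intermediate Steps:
P = -33602
X = 4
W(V) = 4
P - W(c) = -33602 - 1*4 = -33602 - 4 = -33606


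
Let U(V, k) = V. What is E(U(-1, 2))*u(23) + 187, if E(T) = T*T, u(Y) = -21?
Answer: 166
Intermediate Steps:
E(T) = T²
E(U(-1, 2))*u(23) + 187 = (-1)²*(-21) + 187 = 1*(-21) + 187 = -21 + 187 = 166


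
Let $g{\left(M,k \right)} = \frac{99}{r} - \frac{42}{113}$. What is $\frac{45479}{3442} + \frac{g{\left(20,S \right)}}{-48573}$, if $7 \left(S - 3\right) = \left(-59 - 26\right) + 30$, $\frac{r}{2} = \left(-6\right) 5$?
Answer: $\frac{832078673653}{62974246860} \approx 13.213$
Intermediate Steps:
$r = -60$ ($r = 2 \left(\left(-6\right) 5\right) = 2 \left(-30\right) = -60$)
$S = - \frac{34}{7}$ ($S = 3 + \frac{\left(-59 - 26\right) + 30}{7} = 3 + \frac{-85 + 30}{7} = 3 + \frac{1}{7} \left(-55\right) = 3 - \frac{55}{7} = - \frac{34}{7} \approx -4.8571$)
$g{\left(M,k \right)} = - \frac{4569}{2260}$ ($g{\left(M,k \right)} = \frac{99}{-60} - \frac{42}{113} = 99 \left(- \frac{1}{60}\right) - \frac{42}{113} = - \frac{33}{20} - \frac{42}{113} = - \frac{4569}{2260}$)
$\frac{45479}{3442} + \frac{g{\left(20,S \right)}}{-48573} = \frac{45479}{3442} - \frac{4569}{2260 \left(-48573\right)} = 45479 \cdot \frac{1}{3442} - - \frac{1523}{36591660} = \frac{45479}{3442} + \frac{1523}{36591660} = \frac{832078673653}{62974246860}$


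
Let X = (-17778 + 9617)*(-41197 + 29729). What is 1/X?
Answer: 1/93590348 ≈ 1.0685e-8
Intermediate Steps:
X = 93590348 (X = -8161*(-11468) = 93590348)
1/X = 1/93590348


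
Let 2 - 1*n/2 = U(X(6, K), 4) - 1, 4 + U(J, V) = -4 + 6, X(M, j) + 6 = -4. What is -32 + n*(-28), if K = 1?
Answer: -312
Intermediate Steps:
X(M, j) = -10 (X(M, j) = -6 - 4 = -10)
U(J, V) = -2 (U(J, V) = -4 + (-4 + 6) = -4 + 2 = -2)
n = 10 (n = 4 - 2*(-2 - 1) = 4 - 2*(-3) = 4 + 6 = 10)
-32 + n*(-28) = -32 + 10*(-28) = -32 - 280 = -312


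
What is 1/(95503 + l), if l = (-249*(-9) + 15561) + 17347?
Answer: 1/130652 ≈ 7.6539e-6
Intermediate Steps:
l = 35149 (l = (2241 + 15561) + 17347 = 17802 + 17347 = 35149)
1/(95503 + l) = 1/(95503 + 35149) = 1/130652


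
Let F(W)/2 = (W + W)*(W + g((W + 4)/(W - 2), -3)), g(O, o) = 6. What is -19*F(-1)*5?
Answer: 1900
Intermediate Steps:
F(W) = 4*W*(6 + W) (F(W) = 2*((W + W)*(W + 6)) = 2*((2*W)*(6 + W)) = 2*(2*W*(6 + W)) = 4*W*(6 + W))
-19*F(-1)*5 = -76*(-1)*(6 - 1)*5 = -76*(-1)*5*5 = -19*(-20)*5 = 380*5 = 1900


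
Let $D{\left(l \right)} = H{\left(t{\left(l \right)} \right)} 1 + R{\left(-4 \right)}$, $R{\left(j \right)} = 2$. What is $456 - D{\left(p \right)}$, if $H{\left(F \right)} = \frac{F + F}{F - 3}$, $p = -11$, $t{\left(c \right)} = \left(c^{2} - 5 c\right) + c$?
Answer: $\frac{12203}{27} \approx 451.96$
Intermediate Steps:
$t{\left(c \right)} = c^{2} - 4 c$
$H{\left(F \right)} = \frac{2 F}{-3 + F}$
$D{\left(l \right)} = 2 + \frac{2 l \left(-4 + l\right)}{-3 + l \left(-4 + l\right)}$ ($D{\left(l \right)} = \frac{2 l \left(-4 + l\right)}{-3 + l \left(-4 + l\right)} 1 + 2 = \frac{2 l \left(-4 + l\right)}{-3 + l \left(-4 + l\right)} + 2 = 2 + \frac{2 l \left(-4 + l\right)}{-3 + l \left(-4 + l\right)}$)
$456 - D{\left(p \right)} = 456 - \frac{2 \left(-3 + 2 \left(-11\right) \left(-4 - 11\right)\right)}{-3 - 11 \left(-4 - 11\right)} = 456 - \frac{2 \left(-3 + 2 \left(-11\right) \left(-15\right)\right)}{-3 - -165} = 456 - \frac{2 \left(-3 + 330\right)}{-3 + 165} = 456 - 2 \cdot \frac{1}{162} \cdot 327 = 456 - \frac{109}{27} = \frac{12203}{27}$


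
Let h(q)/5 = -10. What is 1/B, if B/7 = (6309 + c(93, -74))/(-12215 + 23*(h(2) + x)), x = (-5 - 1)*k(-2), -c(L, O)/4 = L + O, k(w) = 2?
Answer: -13641/43631 ≈ -0.31264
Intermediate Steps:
h(q) = -50 (h(q) = 5*(-10) = -50)
c(L, O) = -4*L - 4*O (c(L, O) = -4*(L + O) = -4*L - 4*O)
x = -12 (x = (-5 - 1)*2 = -6*2 = -12)
B = -43631/13641 (B = 7*((6309 + (-4*93 - 4*(-74)))/(-12215 + 23*(-50 - 12))) = 7*((6309 + (-372 + 296))/(-12215 + 23*(-62))) = 7*((6309 - 76)/(-12215 - 1426)) = 7*(6233/(-13641)) = 7*(6233*(-1/13641)) = 7*(-6233/13641) = -43631/13641 ≈ -3.1985)
1/B = 1/(-43631/13641) = -13641/43631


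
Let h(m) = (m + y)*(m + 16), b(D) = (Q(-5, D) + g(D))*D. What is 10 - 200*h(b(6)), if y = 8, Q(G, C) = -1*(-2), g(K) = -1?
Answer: -61590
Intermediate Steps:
Q(G, C) = 2
b(D) = D (b(D) = (2 - 1)*D = 1*D = D)
h(m) = (8 + m)*(16 + m) (h(m) = (m + 8)*(m + 16) = (8 + m)*(16 + m))
10 - 200*h(b(6)) = 10 - 200*(128 + 6**2 + 24*6) = 10 - 200*(128 + 36 + 144) = 10 - 200*308 = 10 - 61600 = -61590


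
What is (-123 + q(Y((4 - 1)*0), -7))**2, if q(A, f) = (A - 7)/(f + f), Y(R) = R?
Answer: 60025/4 ≈ 15006.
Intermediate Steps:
q(A, f) = (-7 + A)/(2*f) (q(A, f) = (-7 + A)/((2*f)) = (-7 + A)*(1/(2*f)) = (-7 + A)/(2*f))
(-123 + q(Y((4 - 1)*0), -7))**2 = (-123 + (1/2)*(-7 + (4 - 1)*0)/(-7))**2 = (-123 + (1/2)*(-1/7)*(-7 + 3*0))**2 = (-123 + (1/2)*(-1/7)*(-7 + 0))**2 = (-123 + (1/2)*(-1/7)*(-7))**2 = (-123 + 1/2)**2 = (-245/2)**2 = 60025/4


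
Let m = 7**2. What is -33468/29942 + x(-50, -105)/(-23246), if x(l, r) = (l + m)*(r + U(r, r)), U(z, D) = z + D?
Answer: -393714429/348015866 ≈ -1.1313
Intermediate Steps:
U(z, D) = D + z
m = 49
x(l, r) = 3*r*(49 + l) (x(l, r) = (l + 49)*(r + (r + r)) = (49 + l)*(r + 2*r) = (49 + l)*(3*r) = 3*r*(49 + l))
-33468/29942 + x(-50, -105)/(-23246) = -33468/29942 + (3*(-105)*(49 - 50))/(-23246) = -33468*1/29942 + (3*(-105)*(-1))*(-1/23246) = -16734/14971 + 315*(-1/23246) = -16734/14971 - 315/23246 = -393714429/348015866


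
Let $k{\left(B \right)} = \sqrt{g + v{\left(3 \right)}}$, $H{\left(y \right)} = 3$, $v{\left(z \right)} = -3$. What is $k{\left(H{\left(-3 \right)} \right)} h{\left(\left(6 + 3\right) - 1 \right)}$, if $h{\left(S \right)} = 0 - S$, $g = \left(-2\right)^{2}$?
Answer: $-8$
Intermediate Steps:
$g = 4$
$h{\left(S \right)} = - S$
$k{\left(B \right)} = 1$ ($k{\left(B \right)} = \sqrt{4 - 3} = \sqrt{1} = 1$)
$k{\left(H{\left(-3 \right)} \right)} h{\left(\left(6 + 3\right) - 1 \right)} = 1 \left(- (\left(6 + 3\right) - 1)\right) = 1 \left(- (9 - 1)\right) = 1 \left(\left(-1\right) 8\right) = 1 \left(-8\right) = -8$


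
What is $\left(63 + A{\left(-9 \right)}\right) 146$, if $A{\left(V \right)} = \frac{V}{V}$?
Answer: $9344$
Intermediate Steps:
$A{\left(V \right)} = 1$
$\left(63 + A{\left(-9 \right)}\right) 146 = \left(63 + 1\right) 146 = 64 \cdot 146 = 9344$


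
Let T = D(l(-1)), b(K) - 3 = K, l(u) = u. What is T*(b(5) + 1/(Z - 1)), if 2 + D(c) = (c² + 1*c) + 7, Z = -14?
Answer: 119/3 ≈ 39.667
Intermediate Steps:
b(K) = 3 + K
D(c) = 5 + c + c² (D(c) = -2 + ((c² + 1*c) + 7) = -2 + ((c² + c) + 7) = -2 + ((c + c²) + 7) = -2 + (7 + c + c²) = 5 + c + c²)
T = 5 (T = 5 - 1 + (-1)² = 5 - 1 + 1 = 5)
T*(b(5) + 1/(Z - 1)) = 5*((3 + 5) + 1/(-14 - 1)) = 5*(8 + 1/(-15)) = 5*(8 - 1/15) = 5*(119/15) = 119/3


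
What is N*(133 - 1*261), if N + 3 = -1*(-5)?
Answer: -256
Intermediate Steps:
N = 2 (N = -3 - 1*(-5) = -3 + 5 = 2)
N*(133 - 1*261) = 2*(133 - 1*261) = 2*(133 - 261) = 2*(-128) = -256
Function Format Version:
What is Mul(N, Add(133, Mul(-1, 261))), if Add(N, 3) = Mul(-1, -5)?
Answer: -256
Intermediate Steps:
N = 2 (N = Add(-3, Mul(-1, -5)) = Add(-3, 5) = 2)
Mul(N, Add(133, Mul(-1, 261))) = Mul(2, Add(133, Mul(-1, 261))) = Mul(2, Add(133, -261)) = Mul(2, -128) = -256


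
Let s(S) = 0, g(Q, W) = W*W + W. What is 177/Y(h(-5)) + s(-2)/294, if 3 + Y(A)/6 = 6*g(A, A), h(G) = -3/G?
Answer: 1475/138 ≈ 10.688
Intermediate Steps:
g(Q, W) = W + W² (g(Q, W) = W² + W = W + W²)
Y(A) = -18 + 36*A*(1 + A) (Y(A) = -18 + 6*(6*(A*(1 + A))) = -18 + 6*(6*A*(1 + A)) = -18 + 36*A*(1 + A))
177/Y(h(-5)) + s(-2)/294 = 177/(-18 + 36*(-3/(-5))*(1 - 3/(-5))) + 0/294 = 177/(-18 + 36*(-3*(-⅕))*(1 - 3*(-⅕))) + 0*(1/294) = 177/(-18 + 36*(⅗)*(1 + ⅗)) + 0 = 177/(-18 + 36*(⅗)*(8/5)) + 0 = 177/(-18 + 864/25) + 0 = 177/(414/25) + 0 = 177*(25/414) + 0 = 1475/138 + 0 = 1475/138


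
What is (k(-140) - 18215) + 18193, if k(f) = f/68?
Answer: -409/17 ≈ -24.059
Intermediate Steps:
k(f) = f/68 (k(f) = f*(1/68) = f/68)
(k(-140) - 18215) + 18193 = ((1/68)*(-140) - 18215) + 18193 = (-35/17 - 18215) + 18193 = -309690/17 + 18193 = -409/17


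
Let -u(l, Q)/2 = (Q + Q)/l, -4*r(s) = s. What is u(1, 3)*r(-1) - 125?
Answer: -128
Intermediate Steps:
r(s) = -s/4
u(l, Q) = -4*Q/l (u(l, Q) = -2*(Q + Q)/l = -2*2*Q/l = -4*Q/l)
u(1, 3)*r(-1) - 125 = (-4*3/1)*(-¼*(-1)) - 125 = -4*3*1*(¼) - 125 = -12*¼ - 125 = -3 - 125 = -128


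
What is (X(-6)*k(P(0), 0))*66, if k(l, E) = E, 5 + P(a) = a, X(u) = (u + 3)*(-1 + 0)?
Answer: 0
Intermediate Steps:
X(u) = -3 - u (X(u) = (3 + u)*(-1) = -3 - u)
P(a) = -5 + a
(X(-6)*k(P(0), 0))*66 = ((-3 - 1*(-6))*0)*66 = ((-3 + 6)*0)*66 = (3*0)*66 = 0*66 = 0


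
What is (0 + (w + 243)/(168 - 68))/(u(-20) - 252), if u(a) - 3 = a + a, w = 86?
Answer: -329/28900 ≈ -0.011384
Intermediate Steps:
u(a) = 3 + 2*a (u(a) = 3 + (a + a) = 3 + 2*a)
(0 + (w + 243)/(168 - 68))/(u(-20) - 252) = (0 + (86 + 243)/(168 - 68))/((3 + 2*(-20)) - 252) = (0 + 329/100)/((3 - 40) - 252) = (0 + 329*(1/100))/(-37 - 252) = (0 + 329/100)/(-289) = (329/100)*(-1/289) = -329/28900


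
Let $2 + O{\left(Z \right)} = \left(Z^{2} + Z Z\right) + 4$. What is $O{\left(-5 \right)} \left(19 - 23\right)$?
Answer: $-208$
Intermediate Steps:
$O{\left(Z \right)} = 2 + 2 Z^{2}$ ($O{\left(Z \right)} = -2 + \left(\left(Z^{2} + Z Z\right) + 4\right) = -2 + \left(\left(Z^{2} + Z^{2}\right) + 4\right) = -2 + \left(2 Z^{2} + 4\right) = -2 + \left(4 + 2 Z^{2}\right) = 2 + 2 Z^{2}$)
$O{\left(-5 \right)} \left(19 - 23\right) = \left(2 + 2 \left(-5\right)^{2}\right) \left(19 - 23\right) = \left(2 + 2 \cdot 25\right) \left(-4\right) = \left(2 + 50\right) \left(-4\right) = 52 \left(-4\right) = -208$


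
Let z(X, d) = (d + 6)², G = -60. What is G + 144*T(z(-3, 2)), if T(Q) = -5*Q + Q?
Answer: -36924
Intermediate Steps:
z(X, d) = (6 + d)²
T(Q) = -4*Q
G + 144*T(z(-3, 2)) = -60 + 144*(-4*(6 + 2)²) = -60 + 144*(-4*8²) = -60 + 144*(-4*64) = -60 + 144*(-256) = -60 - 36864 = -36924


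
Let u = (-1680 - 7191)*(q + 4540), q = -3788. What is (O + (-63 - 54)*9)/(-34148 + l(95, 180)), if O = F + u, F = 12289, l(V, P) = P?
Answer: 1664939/8492 ≈ 196.06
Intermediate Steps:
u = -6670992 (u = (-1680 - 7191)*(-3788 + 4540) = -8871*752 = -6670992)
O = -6658703 (O = 12289 - 6670992 = -6658703)
(O + (-63 - 54)*9)/(-34148 + l(95, 180)) = (-6658703 + (-63 - 54)*9)/(-34148 + 180) = (-6658703 - 117*9)/(-33968) = (-6658703 - 1053)*(-1/33968) = -6659756*(-1/33968) = 1664939/8492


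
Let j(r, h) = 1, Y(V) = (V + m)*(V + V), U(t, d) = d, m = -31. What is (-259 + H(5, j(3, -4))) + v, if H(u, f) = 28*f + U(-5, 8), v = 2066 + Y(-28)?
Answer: 5147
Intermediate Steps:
Y(V) = 2*V*(-31 + V) (Y(V) = (V - 31)*(V + V) = (-31 + V)*(2*V) = 2*V*(-31 + V))
v = 5370 (v = 2066 + 2*(-28)*(-31 - 28) = 2066 + 2*(-28)*(-59) = 2066 + 3304 = 5370)
H(u, f) = 8 + 28*f (H(u, f) = 28*f + 8 = 8 + 28*f)
(-259 + H(5, j(3, -4))) + v = (-259 + (8 + 28*1)) + 5370 = (-259 + (8 + 28)) + 5370 = (-259 + 36) + 5370 = -223 + 5370 = 5147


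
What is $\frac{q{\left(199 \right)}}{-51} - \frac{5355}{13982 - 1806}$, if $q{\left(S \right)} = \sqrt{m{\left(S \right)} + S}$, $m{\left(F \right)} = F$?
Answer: $- \frac{5355}{12176} - \frac{\sqrt{398}}{51} \approx -0.83097$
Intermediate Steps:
$q{\left(S \right)} = \sqrt{2} \sqrt{S}$ ($q{\left(S \right)} = \sqrt{S + S} = \sqrt{2 S} = \sqrt{2} \sqrt{S}$)
$\frac{q{\left(199 \right)}}{-51} - \frac{5355}{13982 - 1806} = \frac{\sqrt{2} \sqrt{199}}{-51} - \frac{5355}{13982 - 1806} = \sqrt{398} \left(- \frac{1}{51}\right) - \frac{5355}{13982 - 1806} = - \frac{\sqrt{398}}{51} - \frac{5355}{12176} = - \frac{5355}{12176} - \frac{\sqrt{398}}{51}$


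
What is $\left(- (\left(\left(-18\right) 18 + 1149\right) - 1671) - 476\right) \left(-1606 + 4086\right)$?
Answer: $917600$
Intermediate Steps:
$\left(- (\left(\left(-18\right) 18 + 1149\right) - 1671) - 476\right) \left(-1606 + 4086\right) = \left(- (\left(-324 + 1149\right) - 1671) - 476\right) 2480 = \left(- (825 - 1671) - 476\right) 2480 = \left(\left(-1\right) \left(-846\right) - 476\right) 2480 = \left(846 - 476\right) 2480 = 370 \cdot 2480 = 917600$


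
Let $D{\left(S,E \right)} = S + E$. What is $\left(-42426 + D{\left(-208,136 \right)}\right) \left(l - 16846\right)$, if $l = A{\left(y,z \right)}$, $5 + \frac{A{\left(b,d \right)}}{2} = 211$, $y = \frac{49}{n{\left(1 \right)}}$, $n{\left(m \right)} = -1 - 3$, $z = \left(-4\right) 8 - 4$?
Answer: $698412132$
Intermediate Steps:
$z = -36$ ($z = -32 - 4 = -36$)
$n{\left(m \right)} = -4$
$y = - \frac{49}{4}$ ($y = \frac{49}{-4} = 49 \left(- \frac{1}{4}\right) = - \frac{49}{4} \approx -12.25$)
$A{\left(b,d \right)} = 412$ ($A{\left(b,d \right)} = -10 + 2 \cdot 211 = -10 + 422 = 412$)
$D{\left(S,E \right)} = E + S$
$l = 412$
$\left(-42426 + D{\left(-208,136 \right)}\right) \left(l - 16846\right) = \left(-42426 + \left(136 - 208\right)\right) \left(412 - 16846\right) = \left(-42426 - 72\right) \left(-16434\right) = \left(-42498\right) \left(-16434\right) = 698412132$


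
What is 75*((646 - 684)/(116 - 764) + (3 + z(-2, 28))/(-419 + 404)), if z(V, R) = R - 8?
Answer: -11945/108 ≈ -110.60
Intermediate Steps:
z(V, R) = -8 + R
75*((646 - 684)/(116 - 764) + (3 + z(-2, 28))/(-419 + 404)) = 75*((646 - 684)/(116 - 764) + (3 + (-8 + 28))/(-419 + 404)) = 75*(-38/(-648) + (3 + 20)/(-15)) = 75*(-38*(-1/648) + 23*(-1/15)) = 75*(19/324 - 23/15) = 75*(-2389/1620) = -11945/108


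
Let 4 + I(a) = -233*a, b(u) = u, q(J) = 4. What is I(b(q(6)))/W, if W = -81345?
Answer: 312/27115 ≈ 0.011507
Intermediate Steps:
I(a) = -4 - 233*a
I(b(q(6)))/W = (-4 - 233*4)/(-81345) = (-4 - 932)*(-1/81345) = -936*(-1/81345) = 312/27115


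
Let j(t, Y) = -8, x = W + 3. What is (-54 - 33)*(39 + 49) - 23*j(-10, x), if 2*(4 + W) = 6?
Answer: -7472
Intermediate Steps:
W = -1 (W = -4 + (½)*6 = -4 + 3 = -1)
x = 2 (x = -1 + 3 = 2)
(-54 - 33)*(39 + 49) - 23*j(-10, x) = (-54 - 33)*(39 + 49) - 23*(-8) = -87*88 + 184 = -7656 + 184 = -7472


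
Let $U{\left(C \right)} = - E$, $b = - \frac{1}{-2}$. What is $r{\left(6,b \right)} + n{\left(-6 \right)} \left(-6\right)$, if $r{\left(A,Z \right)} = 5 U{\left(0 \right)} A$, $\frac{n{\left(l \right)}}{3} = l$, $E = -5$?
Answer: $258$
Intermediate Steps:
$n{\left(l \right)} = 3 l$
$b = \frac{1}{2}$ ($b = \left(-1\right) \left(- \frac{1}{2}\right) = \frac{1}{2} \approx 0.5$)
$U{\left(C \right)} = 5$ ($U{\left(C \right)} = \left(-1\right) \left(-5\right) = 5$)
$r{\left(A,Z \right)} = 25 A$ ($r{\left(A,Z \right)} = 5 \cdot 5 A = 25 A$)
$r{\left(6,b \right)} + n{\left(-6 \right)} \left(-6\right) = 25 \cdot 6 + 3 \left(-6\right) \left(-6\right) = 150 - -108 = 150 + 108 = 258$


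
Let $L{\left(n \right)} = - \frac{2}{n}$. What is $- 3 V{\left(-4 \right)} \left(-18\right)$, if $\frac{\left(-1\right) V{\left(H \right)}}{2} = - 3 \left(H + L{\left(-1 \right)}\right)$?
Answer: $-648$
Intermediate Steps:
$V{\left(H \right)} = 12 + 6 H$ ($V{\left(H \right)} = - 2 \left(- 3 \left(H - \frac{2}{-1}\right)\right) = - 2 \left(- 3 \left(H - -2\right)\right) = - 2 \left(- 3 \left(H + 2\right)\right) = - 2 \left(- 3 \left(2 + H\right)\right) = - 2 \left(-6 - 3 H\right) = 12 + 6 H$)
$- 3 V{\left(-4 \right)} \left(-18\right) = - 3 \left(12 + 6 \left(-4\right)\right) \left(-18\right) = - 3 \left(12 - 24\right) \left(-18\right) = - 3 \left(\left(-12\right) \left(-18\right)\right) = \left(-3\right) 216 = -648$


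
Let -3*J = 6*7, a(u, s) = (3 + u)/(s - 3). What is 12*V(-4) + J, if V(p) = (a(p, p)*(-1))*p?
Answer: -50/7 ≈ -7.1429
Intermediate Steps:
a(u, s) = (3 + u)/(-3 + s)
J = -14 (J = -2*7 = -1/3*42 = -14)
V(p) = -p*(3 + p)/(-3 + p) (V(p) = (((3 + p)/(-3 + p))*(-1))*p = (-(3 + p)/(-3 + p))*p = -p*(3 + p)/(-3 + p))
12*V(-4) + J = 12*(-1*(-4)*(3 - 4)/(-3 - 4)) - 14 = 12*(-1*(-4)*(-1)/(-7)) - 14 = 12*(-1*(-4)*(-1/7)*(-1)) - 14 = 12*(4/7) - 14 = 48/7 - 14 = -50/7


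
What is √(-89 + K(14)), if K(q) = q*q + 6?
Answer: √113 ≈ 10.630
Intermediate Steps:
K(q) = 6 + q² (K(q) = q² + 6 = 6 + q²)
√(-89 + K(14)) = √(-89 + (6 + 14²)) = √(-89 + (6 + 196)) = √(-89 + 202) = √113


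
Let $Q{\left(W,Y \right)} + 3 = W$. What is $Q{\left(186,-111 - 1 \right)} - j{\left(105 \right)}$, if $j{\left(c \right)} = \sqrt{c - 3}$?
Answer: $183 - \sqrt{102} \approx 172.9$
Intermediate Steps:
$Q{\left(W,Y \right)} = -3 + W$
$j{\left(c \right)} = \sqrt{-3 + c}$
$Q{\left(186,-111 - 1 \right)} - j{\left(105 \right)} = \left(-3 + 186\right) - \sqrt{-3 + 105} = 183 - \sqrt{102}$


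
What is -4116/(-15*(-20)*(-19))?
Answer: 343/475 ≈ 0.72211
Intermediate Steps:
-4116/(-15*(-20)*(-19)) = -4116/(300*(-19)) = -4116/(-5700) = -4116*(-1/5700) = 343/475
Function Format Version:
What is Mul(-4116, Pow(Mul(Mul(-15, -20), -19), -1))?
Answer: Rational(343, 475) ≈ 0.72211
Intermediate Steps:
Mul(-4116, Pow(Mul(Mul(-15, -20), -19), -1)) = Mul(-4116, Pow(Mul(300, -19), -1)) = Mul(-4116, Pow(-5700, -1)) = Mul(-4116, Rational(-1, 5700)) = Rational(343, 475)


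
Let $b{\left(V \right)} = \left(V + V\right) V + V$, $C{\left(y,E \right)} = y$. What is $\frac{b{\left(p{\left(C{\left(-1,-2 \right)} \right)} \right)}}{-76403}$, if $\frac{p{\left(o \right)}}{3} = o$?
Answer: $- \frac{15}{76403} \approx -0.00019633$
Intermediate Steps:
$p{\left(o \right)} = 3 o$
$b{\left(V \right)} = V + 2 V^{2}$ ($b{\left(V \right)} = 2 V V + V = 2 V^{2} + V = V + 2 V^{2}$)
$\frac{b{\left(p{\left(C{\left(-1,-2 \right)} \right)} \right)}}{-76403} = \frac{3 \left(-1\right) \left(1 + 2 \cdot 3 \left(-1\right)\right)}{-76403} = - 3 \left(1 + 2 \left(-3\right)\right) \left(- \frac{1}{76403}\right) = - 3 \left(1 - 6\right) \left(- \frac{1}{76403}\right) = \left(-3\right) \left(-5\right) \left(- \frac{1}{76403}\right) = 15 \left(- \frac{1}{76403}\right) = - \frac{15}{76403}$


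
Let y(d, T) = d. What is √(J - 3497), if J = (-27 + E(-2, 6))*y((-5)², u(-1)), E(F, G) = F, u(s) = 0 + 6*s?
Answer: I*√4222 ≈ 64.977*I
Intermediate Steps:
u(s) = 6*s
J = -725 (J = (-27 - 2)*(-5)² = -29*25 = -725)
√(J - 3497) = √(-725 - 3497) = √(-4222) = I*√4222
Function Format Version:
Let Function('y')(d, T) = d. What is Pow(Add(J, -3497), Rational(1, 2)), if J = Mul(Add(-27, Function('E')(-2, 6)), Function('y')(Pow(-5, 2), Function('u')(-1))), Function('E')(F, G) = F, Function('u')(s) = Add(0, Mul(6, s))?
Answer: Mul(I, Pow(4222, Rational(1, 2))) ≈ Mul(64.977, I)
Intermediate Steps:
Function('u')(s) = Mul(6, s)
J = -725 (J = Mul(Add(-27, -2), Pow(-5, 2)) = Mul(-29, 25) = -725)
Pow(Add(J, -3497), Rational(1, 2)) = Pow(Add(-725, -3497), Rational(1, 2)) = Pow(-4222, Rational(1, 2)) = Mul(I, Pow(4222, Rational(1, 2)))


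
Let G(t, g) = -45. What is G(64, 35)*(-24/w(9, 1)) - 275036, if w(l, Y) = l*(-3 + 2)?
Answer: -275156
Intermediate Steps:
w(l, Y) = -l (w(l, Y) = l*(-1) = -l)
G(64, 35)*(-24/w(9, 1)) - 275036 = -(-1080)/((-1*9)) - 275036 = -(-1080)/(-9) - 275036 = -(-1080)*(-1)/9 - 275036 = -45*8/3 - 275036 = -120 - 275036 = -275156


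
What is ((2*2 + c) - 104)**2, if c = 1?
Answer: 9801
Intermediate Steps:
((2*2 + c) - 104)**2 = ((2*2 + 1) - 104)**2 = ((4 + 1) - 104)**2 = (5 - 104)**2 = (-99)**2 = 9801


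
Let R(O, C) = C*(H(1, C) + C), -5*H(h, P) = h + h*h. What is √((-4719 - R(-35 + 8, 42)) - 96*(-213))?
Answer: √349545/5 ≈ 118.24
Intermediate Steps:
H(h, P) = -h/5 - h²/5 (H(h, P) = -(h + h*h)/5 = -(h + h²)/5 = -h/5 - h²/5)
R(O, C) = C*(-⅖ + C) (R(O, C) = C*(-⅕*1*(1 + 1) + C) = C*(-⅕*1*2 + C) = C*(-⅖ + C))
√((-4719 - R(-35 + 8, 42)) - 96*(-213)) = √((-4719 - 42*(-2 + 5*42)/5) - 96*(-213)) = √((-4719 - 42*(-2 + 210)/5) + 20448) = √((-4719 - 42*208/5) + 20448) = √((-4719 - 1*8736/5) + 20448) = √((-4719 - 8736/5) + 20448) = √(-32331/5 + 20448) = √(69909/5) = √349545/5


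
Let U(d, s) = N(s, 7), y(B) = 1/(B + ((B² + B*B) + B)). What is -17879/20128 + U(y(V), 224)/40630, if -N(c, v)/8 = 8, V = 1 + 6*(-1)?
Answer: -21403293/24052960 ≈ -0.88984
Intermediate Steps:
V = -5 (V = 1 - 6 = -5)
N(c, v) = -64 (N(c, v) = -8*8 = -64)
y(B) = 1/(2*B + 2*B²) (y(B) = 1/(B + ((B² + B²) + B)) = 1/(B + (2*B² + B)) = 1/(B + (B + 2*B²)) = 1/(2*B + 2*B²))
U(d, s) = -64
-17879/20128 + U(y(V), 224)/40630 = -17879/20128 - 64/40630 = -17879*1/20128 - 64*1/40630 = -17879/20128 - 32/20315 = -21403293/24052960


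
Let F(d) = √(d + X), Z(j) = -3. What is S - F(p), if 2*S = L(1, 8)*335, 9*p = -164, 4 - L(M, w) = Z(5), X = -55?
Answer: 2345/2 - I*√659/3 ≈ 1172.5 - 8.557*I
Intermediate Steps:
L(M, w) = 7 (L(M, w) = 4 - 1*(-3) = 4 + 3 = 7)
p = -164/9 (p = (⅑)*(-164) = -164/9 ≈ -18.222)
F(d) = √(-55 + d) (F(d) = √(d - 55) = √(-55 + d))
S = 2345/2 (S = (7*335)/2 = (½)*2345 = 2345/2 ≈ 1172.5)
S - F(p) = 2345/2 - √(-55 - 164/9) = 2345/2 - √(-659/9) = 2345/2 - I*√659/3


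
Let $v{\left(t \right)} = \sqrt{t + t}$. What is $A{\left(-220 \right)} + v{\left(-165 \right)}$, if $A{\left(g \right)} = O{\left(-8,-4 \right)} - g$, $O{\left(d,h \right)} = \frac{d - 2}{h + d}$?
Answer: $\frac{1325}{6} + i \sqrt{330} \approx 220.83 + 18.166 i$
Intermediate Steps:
$O{\left(d,h \right)} = \frac{-2 + d}{d + h}$
$v{\left(t \right)} = \sqrt{2} \sqrt{t}$ ($v{\left(t \right)} = \sqrt{2 t} = \sqrt{2} \sqrt{t}$)
$A{\left(g \right)} = \frac{5}{6} - g$ ($A{\left(g \right)} = \frac{-2 - 8}{-8 - 4} - g = \frac{1}{-12} \left(-10\right) - g = \left(- \frac{1}{12}\right) \left(-10\right) - g = \frac{5}{6} - g$)
$A{\left(-220 \right)} + v{\left(-165 \right)} = \left(\frac{5}{6} - -220\right) + \sqrt{2} \sqrt{-165} = \left(\frac{5}{6} + 220\right) + \sqrt{2} i \sqrt{165} = \frac{1325}{6} + i \sqrt{330}$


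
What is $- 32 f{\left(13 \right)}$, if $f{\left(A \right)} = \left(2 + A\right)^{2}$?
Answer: $-7200$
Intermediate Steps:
$- 32 f{\left(13 \right)} = - 32 \left(2 + 13\right)^{2} = - 32 \cdot 15^{2} = \left(-32\right) 225 = -7200$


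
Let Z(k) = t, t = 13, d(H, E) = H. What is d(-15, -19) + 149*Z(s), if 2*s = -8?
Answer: 1922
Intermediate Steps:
s = -4 (s = (½)*(-8) = -4)
Z(k) = 13
d(-15, -19) + 149*Z(s) = -15 + 149*13 = -15 + 1937 = 1922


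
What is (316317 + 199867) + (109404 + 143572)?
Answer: 769160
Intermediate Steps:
(316317 + 199867) + (109404 + 143572) = 516184 + 252976 = 769160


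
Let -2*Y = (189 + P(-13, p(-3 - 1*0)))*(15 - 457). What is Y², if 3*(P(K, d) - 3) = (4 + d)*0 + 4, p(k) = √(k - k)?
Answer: 16430112400/9 ≈ 1.8256e+9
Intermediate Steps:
p(k) = 0 (p(k) = √0 = 0)
P(K, d) = 13/3 (P(K, d) = 3 + ((4 + d)*0 + 4)/3 = 3 + (0 + 4)/3 = 3 + (⅓)*4 = 3 + 4/3 = 13/3)
Y = 128180/3 (Y = -(189 + 13/3)*(15 - 457)/2 = -290*(-442)/3 = -½*(-256360/3) = 128180/3 ≈ 42727.)
Y² = (128180/3)² = 16430112400/9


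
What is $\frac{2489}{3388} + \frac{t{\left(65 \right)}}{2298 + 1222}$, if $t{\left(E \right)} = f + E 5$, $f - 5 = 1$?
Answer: $\frac{224607}{271040} \approx 0.82869$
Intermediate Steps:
$f = 6$ ($f = 5 + 1 = 6$)
$t{\left(E \right)} = 6 + 5 E$ ($t{\left(E \right)} = 6 + E 5 = 6 + 5 E$)
$\frac{2489}{3388} + \frac{t{\left(65 \right)}}{2298 + 1222} = \frac{2489}{3388} + \frac{6 + 5 \cdot 65}{2298 + 1222} = 2489 \cdot \frac{1}{3388} + \frac{6 + 325}{3520} = \frac{2489}{3388} + 331 \cdot \frac{1}{3520} = \frac{2489}{3388} + \frac{331}{3520} = \frac{224607}{271040}$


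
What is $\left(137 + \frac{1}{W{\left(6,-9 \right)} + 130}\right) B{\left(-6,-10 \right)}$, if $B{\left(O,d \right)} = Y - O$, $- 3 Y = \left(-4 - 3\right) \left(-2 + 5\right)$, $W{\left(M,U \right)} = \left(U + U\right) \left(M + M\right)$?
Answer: $\frac{153153}{86} \approx 1780.8$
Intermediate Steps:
$W{\left(M,U \right)} = 4 M U$ ($W{\left(M,U \right)} = 2 U 2 M = 4 M U$)
$Y = 7$ ($Y = - \frac{\left(-4 - 3\right) \left(-2 + 5\right)}{3} = - \frac{\left(-7\right) 3}{3} = \left(- \frac{1}{3}\right) \left(-21\right) = 7$)
$B{\left(O,d \right)} = 7 - O$
$\left(137 + \frac{1}{W{\left(6,-9 \right)} + 130}\right) B{\left(-6,-10 \right)} = \left(137 + \frac{1}{4 \cdot 6 \left(-9\right) + 130}\right) \left(7 - -6\right) = \left(137 + \frac{1}{-216 + 130}\right) \left(7 + 6\right) = \left(137 + \frac{1}{-86}\right) 13 = \left(137 - \frac{1}{86}\right) 13 = \frac{11781}{86} \cdot 13 = \frac{153153}{86}$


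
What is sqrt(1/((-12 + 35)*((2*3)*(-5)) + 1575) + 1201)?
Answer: sqrt(940654110)/885 ≈ 34.655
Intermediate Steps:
sqrt(1/((-12 + 35)*((2*3)*(-5)) + 1575) + 1201) = sqrt(1/(23*(6*(-5)) + 1575) + 1201) = sqrt(1/(23*(-30) + 1575) + 1201) = sqrt(1/(-690 + 1575) + 1201) = sqrt(1/885 + 1201) = sqrt(1062886/885) = sqrt(940654110)/885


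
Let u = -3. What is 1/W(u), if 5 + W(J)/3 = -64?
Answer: -1/207 ≈ -0.0048309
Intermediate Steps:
W(J) = -207 (W(J) = -15 + 3*(-64) = -15 - 192 = -207)
1/W(u) = 1/(-207) = -1/207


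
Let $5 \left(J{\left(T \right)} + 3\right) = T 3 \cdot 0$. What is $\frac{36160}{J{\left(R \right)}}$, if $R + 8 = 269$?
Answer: $- \frac{36160}{3} \approx -12053.0$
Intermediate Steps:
$R = 261$ ($R = -8 + 269 = 261$)
$J{\left(T \right)} = -3$ ($J{\left(T \right)} = -3 + \frac{T 3 \cdot 0}{5} = -3 + \frac{3 T 0}{5} = -3 + \frac{1}{5} \cdot 0 = -3 + 0 = -3$)
$\frac{36160}{J{\left(R \right)}} = \frac{36160}{-3} = 36160 \left(- \frac{1}{3}\right) = - \frac{36160}{3}$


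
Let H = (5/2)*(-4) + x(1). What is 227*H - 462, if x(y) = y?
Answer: -2505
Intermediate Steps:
H = -9 (H = (5/2)*(-4) + 1 = -10 + 1 = -9)
227*H - 462 = 227*(-9) - 462 = -2043 - 462 = -2505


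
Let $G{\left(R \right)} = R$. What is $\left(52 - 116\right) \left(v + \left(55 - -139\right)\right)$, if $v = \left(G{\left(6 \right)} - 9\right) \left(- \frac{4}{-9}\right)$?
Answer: $- \frac{36992}{3} \approx -12331.0$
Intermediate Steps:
$v = - \frac{4}{3}$ ($v = \left(6 - 9\right) \left(- \frac{4}{-9}\right) = - 3 \left(\left(-4\right) \left(- \frac{1}{9}\right)\right) = \left(-3\right) \frac{4}{9} = - \frac{4}{3} \approx -1.3333$)
$\left(52 - 116\right) \left(v + \left(55 - -139\right)\right) = \left(52 - 116\right) \left(- \frac{4}{3} + \left(55 - -139\right)\right) = \left(52 - 116\right) \left(- \frac{4}{3} + \left(55 + 139\right)\right) = - 64 \left(- \frac{4}{3} + 194\right) = \left(-64\right) \frac{578}{3} = - \frac{36992}{3}$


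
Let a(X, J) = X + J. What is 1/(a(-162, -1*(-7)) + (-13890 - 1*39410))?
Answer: -1/53455 ≈ -1.8707e-5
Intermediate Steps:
a(X, J) = J + X
1/(a(-162, -1*(-7)) + (-13890 - 1*39410)) = 1/((-1*(-7) - 162) + (-13890 - 1*39410)) = 1/((7 - 162) + (-13890 - 39410)) = 1/(-155 - 53300) = 1/(-53455) = -1/53455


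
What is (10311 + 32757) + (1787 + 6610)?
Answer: 51465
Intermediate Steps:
(10311 + 32757) + (1787 + 6610) = 43068 + 8397 = 51465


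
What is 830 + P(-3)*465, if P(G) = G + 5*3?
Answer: 6410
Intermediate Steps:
P(G) = 15 + G (P(G) = G + 15 = 15 + G)
830 + P(-3)*465 = 830 + (15 - 3)*465 = 830 + 12*465 = 830 + 5580 = 6410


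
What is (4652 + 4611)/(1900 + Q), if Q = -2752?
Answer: -9263/852 ≈ -10.872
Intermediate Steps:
(4652 + 4611)/(1900 + Q) = (4652 + 4611)/(1900 - 2752) = 9263/(-852) = 9263*(-1/852) = -9263/852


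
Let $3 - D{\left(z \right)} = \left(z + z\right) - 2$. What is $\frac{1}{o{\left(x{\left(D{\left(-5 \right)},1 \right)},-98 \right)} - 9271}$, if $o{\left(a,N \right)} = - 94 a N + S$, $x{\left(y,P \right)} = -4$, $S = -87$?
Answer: $- \frac{1}{46206} \approx -2.1642 \cdot 10^{-5}$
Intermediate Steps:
$D{\left(z \right)} = 5 - 2 z$ ($D{\left(z \right)} = 3 - \left(\left(z + z\right) - 2\right) = 3 - \left(2 z - 2\right) = 3 - \left(-2 + 2 z\right) = 5 - 2 z$)
$o{\left(a,N \right)} = -87 - 94 N a$ ($o{\left(a,N \right)} = - 94 a N - 87 = - 94 N a - 87 = -87 - 94 N a$)
$\frac{1}{o{\left(x{\left(D{\left(-5 \right)},1 \right)},-98 \right)} - 9271} = \frac{1}{\left(-87 - \left(-9212\right) \left(-4\right)\right) - 9271} = \frac{1}{\left(-87 - 36848\right) - 9271} = \frac{1}{-36935 - 9271} = \frac{1}{-46206} = - \frac{1}{46206}$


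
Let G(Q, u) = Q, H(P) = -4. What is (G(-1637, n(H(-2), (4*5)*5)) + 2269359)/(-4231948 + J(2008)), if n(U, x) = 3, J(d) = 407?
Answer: -2267722/4231541 ≈ -0.53591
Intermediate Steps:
(G(-1637, n(H(-2), (4*5)*5)) + 2269359)/(-4231948 + J(2008)) = (-1637 + 2269359)/(-4231948 + 407) = 2267722/(-4231541) = 2267722*(-1/4231541) = -2267722/4231541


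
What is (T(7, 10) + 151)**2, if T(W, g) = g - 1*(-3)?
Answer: 26896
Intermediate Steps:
T(W, g) = 3 + g (T(W, g) = g + 3 = 3 + g)
(T(7, 10) + 151)**2 = ((3 + 10) + 151)**2 = (13 + 151)**2 = 164**2 = 26896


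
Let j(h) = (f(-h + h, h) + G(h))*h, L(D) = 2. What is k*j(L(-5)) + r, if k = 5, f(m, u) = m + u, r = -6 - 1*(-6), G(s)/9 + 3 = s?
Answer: -70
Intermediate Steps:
G(s) = -27 + 9*s
r = 0 (r = -6 + 6 = 0)
j(h) = h*(-27 + 10*h) (j(h) = (((-h + h) + h) + (-27 + 9*h))*h = ((0 + h) + (-27 + 9*h))*h = (h + (-27 + 9*h))*h = (-27 + 10*h)*h = h*(-27 + 10*h))
k*j(L(-5)) + r = 5*(2*(-27 + 10*2)) + 0 = 5*(2*(-27 + 20)) + 0 = 5*(2*(-7)) + 0 = 5*(-14) + 0 = -70 + 0 = -70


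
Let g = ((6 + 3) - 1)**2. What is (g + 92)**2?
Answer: 24336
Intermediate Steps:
g = 64 (g = (9 - 1)**2 = 8**2 = 64)
(g + 92)**2 = (64 + 92)**2 = 156**2 = 24336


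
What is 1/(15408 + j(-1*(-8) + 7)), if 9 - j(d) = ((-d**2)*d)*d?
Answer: 1/66042 ≈ 1.5142e-5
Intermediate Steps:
j(d) = 9 + d**4 (j(d) = 9 - (-d**2)*d*d = 9 - (-d**3)*d = 9 - (-1)*d**4 = 9 + d**4)
1/(15408 + j(-1*(-8) + 7)) = 1/(15408 + (9 + (-1*(-8) + 7)**4)) = 1/(15408 + (9 + (8 + 7)**4)) = 1/(15408 + (9 + 15**4)) = 1/(15408 + (9 + 50625)) = 1/(15408 + 50634) = 1/66042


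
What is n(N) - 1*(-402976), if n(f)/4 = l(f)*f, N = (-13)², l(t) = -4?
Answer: 400272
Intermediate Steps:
N = 169
n(f) = -16*f (n(f) = 4*(-4*f) = -16*f)
n(N) - 1*(-402976) = -16*169 - 1*(-402976) = -2704 + 402976 = 400272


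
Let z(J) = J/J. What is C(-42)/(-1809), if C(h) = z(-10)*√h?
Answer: -I*√42/1809 ≈ -0.0035825*I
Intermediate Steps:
z(J) = 1
C(h) = √h (C(h) = 1*√h = √h)
C(-42)/(-1809) = √(-42)/(-1809) = (I*√42)*(-1/1809) = -I*√42/1809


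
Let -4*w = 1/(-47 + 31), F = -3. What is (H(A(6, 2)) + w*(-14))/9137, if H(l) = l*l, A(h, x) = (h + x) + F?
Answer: 793/292384 ≈ 0.0027122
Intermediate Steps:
A(h, x) = -3 + h + x (A(h, x) = (h + x) - 3 = -3 + h + x)
H(l) = l²
w = 1/64 (w = -1/(4*(-47 + 31)) = -¼/(-16) = -¼*(-1/16) = 1/64 ≈ 0.015625)
(H(A(6, 2)) + w*(-14))/9137 = ((-3 + 6 + 2)² + (1/64)*(-14))/9137 = (5² - 7/32)*(1/9137) = (25 - 7/32)*(1/9137) = (793/32)*(1/9137) = 793/292384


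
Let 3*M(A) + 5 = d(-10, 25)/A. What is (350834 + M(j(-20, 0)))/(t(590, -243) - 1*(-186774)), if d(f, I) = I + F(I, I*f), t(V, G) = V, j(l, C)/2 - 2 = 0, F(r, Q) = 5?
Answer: 2105009/1124184 ≈ 1.8725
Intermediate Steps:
j(l, C) = 4 (j(l, C) = 4 + 2*0 = 4 + 0 = 4)
d(f, I) = 5 + I (d(f, I) = I + 5 = 5 + I)
M(A) = -5/3 + 10/A (M(A) = -5/3 + ((5 + 25)/A)/3 = -5/3 + (30/A)/3 = -5/3 + 10/A)
(350834 + M(j(-20, 0)))/(t(590, -243) - 1*(-186774)) = (350834 + (-5/3 + 10/4))/(590 - 1*(-186774)) = (350834 + (-5/3 + 10*(1/4)))/(590 + 186774) = (350834 + (-5/3 + 5/2))/187364 = (350834 + 5/6)*(1/187364) = (2105009/6)*(1/187364) = 2105009/1124184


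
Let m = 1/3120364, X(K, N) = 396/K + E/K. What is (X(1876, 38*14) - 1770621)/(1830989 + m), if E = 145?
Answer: -2591216148185405/2679562163038593 ≈ -0.96703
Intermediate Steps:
X(K, N) = 541/K (X(K, N) = 396/K + 145/K = 541/K)
m = 1/3120364 ≈ 3.2048e-7
(X(1876, 38*14) - 1770621)/(1830989 + m) = (541/1876 - 1770621)/(1830989 + 1/3120364) = (541*(1/1876) - 1770621)/(5713352159997/3120364) = (541/1876 - 1770621)*(3120364/5713352159997) = -3321684455/1876*3120364/5713352159997 = -2591216148185405/2679562163038593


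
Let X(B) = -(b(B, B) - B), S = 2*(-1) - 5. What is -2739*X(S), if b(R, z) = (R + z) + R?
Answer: -38346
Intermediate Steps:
b(R, z) = z + 2*R
S = -7 (S = -2 - 5 = -7)
X(B) = -2*B (X(B) = -((B + 2*B) - B) = -(3*B - B) = -2*B)
-2739*X(S) = -(-5478)*(-7) = -2739*14 = -38346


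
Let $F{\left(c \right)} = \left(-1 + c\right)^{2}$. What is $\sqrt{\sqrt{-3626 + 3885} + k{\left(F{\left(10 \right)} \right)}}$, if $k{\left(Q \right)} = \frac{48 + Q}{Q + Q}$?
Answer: $\frac{\sqrt{258 + 324 \sqrt{259}}}{18} \approx 4.1097$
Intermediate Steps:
$k{\left(Q \right)} = \frac{48 + Q}{2 Q}$
$\sqrt{\sqrt{-3626 + 3885} + k{\left(F{\left(10 \right)} \right)}} = \sqrt{\sqrt{-3626 + 3885} + \frac{48 + \left(-1 + 10\right)^{2}}{2 \left(-1 + 10\right)^{2}}} = \sqrt{\sqrt{259} + \frac{48 + 9^{2}}{2 \cdot 9^{2}}} = \sqrt{\sqrt{259} + \frac{48 + 81}{2 \cdot 81}} = \sqrt{\sqrt{259} + \frac{1}{2} \cdot \frac{1}{81} \cdot 129} = \sqrt{\sqrt{259} + \frac{43}{54}} = \sqrt{\frac{43}{54} + \sqrt{259}}$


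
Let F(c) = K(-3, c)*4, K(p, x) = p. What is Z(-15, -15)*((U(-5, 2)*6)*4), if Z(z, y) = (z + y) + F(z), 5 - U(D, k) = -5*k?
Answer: -15120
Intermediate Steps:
U(D, k) = 5 + 5*k (U(D, k) = 5 - (-5)*k = 5 + 5*k)
F(c) = -12 (F(c) = -3*4 = -12)
Z(z, y) = -12 + y + z (Z(z, y) = (z + y) - 12 = (y + z) - 12 = -12 + y + z)
Z(-15, -15)*((U(-5, 2)*6)*4) = (-12 - 15 - 15)*(((5 + 5*2)*6)*4) = -42*(5 + 10)*6*4 = -42*15*6*4 = -3780*4 = -42*360 = -15120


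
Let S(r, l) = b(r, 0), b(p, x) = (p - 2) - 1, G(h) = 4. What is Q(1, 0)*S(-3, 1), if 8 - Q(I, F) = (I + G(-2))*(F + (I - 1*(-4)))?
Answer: 102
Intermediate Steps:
b(p, x) = -3 + p (b(p, x) = (-2 + p) - 1 = -3 + p)
S(r, l) = -3 + r
Q(I, F) = 8 - (4 + I)*(4 + F + I) (Q(I, F) = 8 - (I + 4)*(F + (I - 1*(-4))) = 8 - (4 + I)*(F + (I + 4)) = 8 - (4 + I)*(F + (4 + I)) = 8 - (4 + I)*(4 + F + I))
Q(1, 0)*S(-3, 1) = (-8 - 1*1² - 8*1 - 4*0 - 1*0*1)*(-3 - 3) = (-8 - 1*1 - 8 + 0 + 0)*(-6) = (-8 - 1 - 8 + 0 + 0)*(-6) = -17*(-6) = 102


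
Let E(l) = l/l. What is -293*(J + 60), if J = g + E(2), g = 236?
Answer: -87021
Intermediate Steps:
E(l) = 1
J = 237 (J = 236 + 1 = 237)
-293*(J + 60) = -293*(237 + 60) = -293*297 = -87021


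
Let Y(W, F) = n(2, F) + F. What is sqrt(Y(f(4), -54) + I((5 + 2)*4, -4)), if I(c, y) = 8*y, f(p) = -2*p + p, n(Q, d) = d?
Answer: 2*I*sqrt(35) ≈ 11.832*I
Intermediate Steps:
f(p) = -p
Y(W, F) = 2*F (Y(W, F) = F + F = 2*F)
sqrt(Y(f(4), -54) + I((5 + 2)*4, -4)) = sqrt(2*(-54) + 8*(-4)) = sqrt(-108 - 32) = sqrt(-140) = 2*I*sqrt(35)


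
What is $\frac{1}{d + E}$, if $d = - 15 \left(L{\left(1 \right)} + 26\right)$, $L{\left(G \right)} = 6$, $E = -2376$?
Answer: $- \frac{1}{2856} \approx -0.00035014$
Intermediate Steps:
$d = -480$ ($d = - 15 \left(6 + 26\right) = \left(-15\right) 32 = -480$)
$\frac{1}{d + E} = \frac{1}{-480 - 2376} = \frac{1}{-2856} = - \frac{1}{2856}$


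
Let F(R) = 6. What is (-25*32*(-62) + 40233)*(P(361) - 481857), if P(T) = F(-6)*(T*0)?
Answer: -43286659881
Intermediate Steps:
P(T) = 0 (P(T) = 6*(T*0) = 6*0 = 0)
(-25*32*(-62) + 40233)*(P(361) - 481857) = (-25*32*(-62) + 40233)*(0 - 481857) = (-800*(-62) + 40233)*(-481857) = (49600 + 40233)*(-481857) = 89833*(-481857) = -43286659881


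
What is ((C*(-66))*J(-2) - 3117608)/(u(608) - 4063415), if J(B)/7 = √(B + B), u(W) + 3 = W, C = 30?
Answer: 1558804/2031405 + 924*I/135427 ≈ 0.76735 + 0.0068229*I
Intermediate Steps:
u(W) = -3 + W
J(B) = 7*√2*√B (J(B) = 7*√(B + B) = 7*√(2*B) = 7*(√2*√B) = 7*√2*√B)
((C*(-66))*J(-2) - 3117608)/(u(608) - 4063415) = ((30*(-66))*(7*√2*√(-2)) - 3117608)/((-3 + 608) - 4063415) = (-13860*√2*I*√2 - 3117608)/(605 - 4063415) = (-27720*I - 3117608)/(-4062810) = (-27720*I - 3117608)*(-1/4062810) = (-3117608 - 27720*I)*(-1/4062810) = 1558804/2031405 + 924*I/135427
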